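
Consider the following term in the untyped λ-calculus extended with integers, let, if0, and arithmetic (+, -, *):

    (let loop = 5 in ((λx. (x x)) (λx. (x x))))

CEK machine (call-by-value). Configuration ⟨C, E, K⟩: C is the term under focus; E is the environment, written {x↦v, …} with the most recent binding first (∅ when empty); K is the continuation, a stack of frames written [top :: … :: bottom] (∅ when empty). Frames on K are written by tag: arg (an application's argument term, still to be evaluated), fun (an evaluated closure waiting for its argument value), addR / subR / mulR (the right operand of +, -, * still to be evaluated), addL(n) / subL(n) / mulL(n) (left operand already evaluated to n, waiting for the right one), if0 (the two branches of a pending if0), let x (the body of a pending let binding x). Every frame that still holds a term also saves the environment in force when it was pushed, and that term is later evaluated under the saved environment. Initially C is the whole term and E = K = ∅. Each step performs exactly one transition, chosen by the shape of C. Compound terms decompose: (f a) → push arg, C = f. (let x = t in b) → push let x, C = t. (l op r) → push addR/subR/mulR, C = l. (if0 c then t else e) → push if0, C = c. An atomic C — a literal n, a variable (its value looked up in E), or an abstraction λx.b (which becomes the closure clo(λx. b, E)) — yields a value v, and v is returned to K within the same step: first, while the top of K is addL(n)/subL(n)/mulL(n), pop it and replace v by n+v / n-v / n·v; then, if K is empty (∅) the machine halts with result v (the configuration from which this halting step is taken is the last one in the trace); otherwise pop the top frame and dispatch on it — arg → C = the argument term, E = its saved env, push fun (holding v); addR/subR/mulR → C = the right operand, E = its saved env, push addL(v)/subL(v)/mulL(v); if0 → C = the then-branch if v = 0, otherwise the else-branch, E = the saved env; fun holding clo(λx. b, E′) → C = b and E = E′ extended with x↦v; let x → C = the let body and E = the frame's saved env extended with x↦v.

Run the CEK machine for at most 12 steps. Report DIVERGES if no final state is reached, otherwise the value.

0. ⟨C=(let loop = 5 in ((λx. (x x)) (λx. (x x)))); E=∅; K=∅⟩
1. ⟨C=5; E=∅; K=[let loop]⟩
2. ⟨C=((λx. (x x)) (λx. (x x))); E={loop↦5}; K=∅⟩
3. ⟨C=(λx. (x x)); E={loop↦5}; K=[arg]⟩
4. ⟨C=(λx. (x x)); E={loop↦5}; K=[fun]⟩
5. ⟨C=(x x); E={x↦clo(λx. (x x), {loop↦5}), loop↦5}; K=∅⟩
6. ⟨C=x; E={x↦clo(λx. (x x), {loop↦5}), loop↦5}; K=[arg]⟩
7. ⟨C=x; E={x↦clo(λx. (x x), {loop↦5}), loop↦5}; K=[fun]⟩
… configuration repeats with period 3 (steps 5–7 recur indefinitely) …

Answer: DIVERGES (no final state within 12 steps)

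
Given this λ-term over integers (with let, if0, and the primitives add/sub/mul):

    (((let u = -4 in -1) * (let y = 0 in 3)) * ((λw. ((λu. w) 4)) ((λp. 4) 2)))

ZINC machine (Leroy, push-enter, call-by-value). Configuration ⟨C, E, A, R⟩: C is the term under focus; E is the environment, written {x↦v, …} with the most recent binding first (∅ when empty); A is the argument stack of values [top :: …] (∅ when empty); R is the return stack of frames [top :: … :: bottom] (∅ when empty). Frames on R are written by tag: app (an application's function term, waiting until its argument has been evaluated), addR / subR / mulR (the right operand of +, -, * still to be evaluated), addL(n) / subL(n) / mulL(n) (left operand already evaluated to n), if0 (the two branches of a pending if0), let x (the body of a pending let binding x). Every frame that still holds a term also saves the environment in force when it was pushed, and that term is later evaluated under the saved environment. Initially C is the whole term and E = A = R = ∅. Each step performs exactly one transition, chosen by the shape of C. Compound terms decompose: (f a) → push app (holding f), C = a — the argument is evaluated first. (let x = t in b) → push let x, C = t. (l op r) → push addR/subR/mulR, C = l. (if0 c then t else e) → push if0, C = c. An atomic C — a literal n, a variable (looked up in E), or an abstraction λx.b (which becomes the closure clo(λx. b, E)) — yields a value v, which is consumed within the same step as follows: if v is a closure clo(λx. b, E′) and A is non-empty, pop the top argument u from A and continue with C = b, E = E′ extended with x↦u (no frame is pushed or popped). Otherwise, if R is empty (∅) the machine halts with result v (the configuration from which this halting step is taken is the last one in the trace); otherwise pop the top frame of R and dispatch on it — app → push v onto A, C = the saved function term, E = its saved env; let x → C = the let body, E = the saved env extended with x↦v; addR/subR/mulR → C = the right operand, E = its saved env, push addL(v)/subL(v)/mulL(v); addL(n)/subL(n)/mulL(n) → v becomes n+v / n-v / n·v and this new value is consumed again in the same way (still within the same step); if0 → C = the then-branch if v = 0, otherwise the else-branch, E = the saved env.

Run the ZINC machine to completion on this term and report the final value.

Answer: -12

Machine steps:
t=0: [C=(((let u = -4 in -1) * (let y = 0 in 3)) * ((λw. ((λu. w) 4)) ((λp. 4) 2))) | E=∅ | A=∅ | R=∅]
t=1: [C=((let u = -4 in -1) * (let y = 0 in 3)) | E=∅ | A=∅ | R=[mulR]]
t=2: [C=(let u = -4 in -1) | E=∅ | A=∅ | R=[mulR :: mulR]]
t=3: [C=-4 | E=∅ | A=∅ | R=[let u :: mulR :: mulR]]
t=4: [C=-1 | E={u↦-4} | A=∅ | R=[mulR :: mulR]]
t=5: [C=(let y = 0 in 3) | E=∅ | A=∅ | R=[mulL(-1) :: mulR]]
t=6: [C=0 | E=∅ | A=∅ | R=[let y :: mulL(-1) :: mulR]]
t=7: [C=3 | E={y↦0} | A=∅ | R=[mulL(-1) :: mulR]]
t=8: [C=((λw. ((λu. w) 4)) ((λp. 4) 2)) | E=∅ | A=∅ | R=[mulL(-3)]]
t=9: [C=((λp. 4) 2) | E=∅ | A=∅ | R=[app :: mulL(-3)]]
t=10: [C=2 | E=∅ | A=∅ | R=[app :: app :: mulL(-3)]]
t=11: [C=(λp. 4) | E=∅ | A=[2] | R=[app :: mulL(-3)]]
t=12: [C=4 | E={p↦2} | A=∅ | R=[app :: mulL(-3)]]
t=13: [C=(λw. ((λu. w) 4)) | E=∅ | A=[4] | R=[mulL(-3)]]
t=14: [C=((λu. w) 4) | E={w↦4} | A=∅ | R=[mulL(-3)]]
t=15: [C=4 | E={w↦4} | A=∅ | R=[app :: mulL(-3)]]
t=16: [C=(λu. w) | E={w↦4} | A=[4] | R=[mulL(-3)]]
t=17: [C=w | E={u↦4, w↦4} | A=∅ | R=[mulL(-3)]]
→ final value -12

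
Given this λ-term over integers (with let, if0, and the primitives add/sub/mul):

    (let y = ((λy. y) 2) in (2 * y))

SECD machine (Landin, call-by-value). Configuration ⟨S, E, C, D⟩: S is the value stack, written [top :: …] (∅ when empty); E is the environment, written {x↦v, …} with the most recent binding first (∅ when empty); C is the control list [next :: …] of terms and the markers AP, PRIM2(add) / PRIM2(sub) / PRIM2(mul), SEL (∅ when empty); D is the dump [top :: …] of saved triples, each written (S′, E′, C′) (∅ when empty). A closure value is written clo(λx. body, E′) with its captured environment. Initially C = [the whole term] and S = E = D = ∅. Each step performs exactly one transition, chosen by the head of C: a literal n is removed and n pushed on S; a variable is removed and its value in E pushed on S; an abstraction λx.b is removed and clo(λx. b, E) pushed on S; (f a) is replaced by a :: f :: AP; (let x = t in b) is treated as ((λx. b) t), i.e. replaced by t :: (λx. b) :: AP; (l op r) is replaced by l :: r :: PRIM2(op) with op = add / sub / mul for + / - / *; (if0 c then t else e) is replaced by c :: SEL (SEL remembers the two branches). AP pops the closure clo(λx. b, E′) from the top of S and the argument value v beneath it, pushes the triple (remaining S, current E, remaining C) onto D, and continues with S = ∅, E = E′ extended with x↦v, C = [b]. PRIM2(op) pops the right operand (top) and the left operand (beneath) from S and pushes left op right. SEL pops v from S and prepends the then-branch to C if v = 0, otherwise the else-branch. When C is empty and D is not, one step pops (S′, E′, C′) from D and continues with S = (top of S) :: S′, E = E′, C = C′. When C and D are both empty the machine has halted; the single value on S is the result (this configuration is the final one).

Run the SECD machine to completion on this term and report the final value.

step 0: <S=∅, E=∅, C=[(let y = ((λy. y) 2) in (2 * y))], D=∅>
step 1: <S=∅, E=∅, C=[((λy. y) 2) :: (λy. (2 * y)) :: AP], D=∅>
step 2: <S=∅, E=∅, C=[2 :: (λy. y) :: AP :: (λy. (2 * y)) :: AP], D=∅>
step 3: <S=[2], E=∅, C=[(λy. y) :: AP :: (λy. (2 * y)) :: AP], D=∅>
step 4: <S=[clo(λy. y, ∅) :: 2], E=∅, C=[AP :: (λy. (2 * y)) :: AP], D=∅>
step 5: <S=∅, E={y↦2}, C=[y], D=[(∅, ∅, [(λy. (2 * y)) :: AP])]>
step 6: <S=[2], E={y↦2}, C=∅, D=[(∅, ∅, [(λy. (2 * y)) :: AP])]>
step 7: <S=[2], E=∅, C=[(λy. (2 * y)) :: AP], D=∅>
step 8: <S=[clo(λy. (2 * y), ∅) :: 2], E=∅, C=[AP], D=∅>
step 9: <S=∅, E={y↦2}, C=[(2 * y)], D=[(∅, ∅, ∅)]>
step 10: <S=∅, E={y↦2}, C=[2 :: y :: PRIM2(mul)], D=[(∅, ∅, ∅)]>
step 11: <S=[2], E={y↦2}, C=[y :: PRIM2(mul)], D=[(∅, ∅, ∅)]>
step 12: <S=[2 :: 2], E={y↦2}, C=[PRIM2(mul)], D=[(∅, ∅, ∅)]>
step 13: <S=[4], E={y↦2}, C=∅, D=[(∅, ∅, ∅)]>
step 14: <S=[4], E=∅, C=∅, D=∅>
→ final value 4

Answer: 4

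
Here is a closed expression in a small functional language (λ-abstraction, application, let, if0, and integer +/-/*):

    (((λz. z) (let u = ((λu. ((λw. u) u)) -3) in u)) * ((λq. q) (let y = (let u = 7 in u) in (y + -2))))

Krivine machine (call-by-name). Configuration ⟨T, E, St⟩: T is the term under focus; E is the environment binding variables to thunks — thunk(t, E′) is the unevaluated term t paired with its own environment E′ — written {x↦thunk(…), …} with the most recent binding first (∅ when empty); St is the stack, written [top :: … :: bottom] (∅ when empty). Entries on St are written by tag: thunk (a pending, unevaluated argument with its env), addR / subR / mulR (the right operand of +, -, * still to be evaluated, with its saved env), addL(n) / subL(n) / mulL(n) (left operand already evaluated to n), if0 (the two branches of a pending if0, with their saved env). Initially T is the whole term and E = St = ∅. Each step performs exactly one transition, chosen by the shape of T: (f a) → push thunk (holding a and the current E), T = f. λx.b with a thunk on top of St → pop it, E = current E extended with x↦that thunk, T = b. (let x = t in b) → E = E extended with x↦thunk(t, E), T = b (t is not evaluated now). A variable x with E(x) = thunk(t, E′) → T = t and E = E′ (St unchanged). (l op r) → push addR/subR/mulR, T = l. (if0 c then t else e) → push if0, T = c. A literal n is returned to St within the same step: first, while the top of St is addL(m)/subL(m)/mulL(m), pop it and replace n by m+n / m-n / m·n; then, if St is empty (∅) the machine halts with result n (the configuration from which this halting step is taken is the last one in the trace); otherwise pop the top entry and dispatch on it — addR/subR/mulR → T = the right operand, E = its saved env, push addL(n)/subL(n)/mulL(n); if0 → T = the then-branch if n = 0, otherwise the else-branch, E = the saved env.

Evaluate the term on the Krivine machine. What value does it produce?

step 0: ⟨T=(((λz. z) (let u = ((λu. ((λw. u) u)) -3) in u)) * ((λq. q) (let y = (let u = 7 in u) in (y + -2)))); E=∅; St=∅⟩
step 1: ⟨T=((λz. z) (let u = ((λu. ((λw. u) u)) -3) in u)); E=∅; St=[mulR]⟩
step 2: ⟨T=(λz. z); E=∅; St=[thunk :: mulR]⟩
step 3: ⟨T=z; E={z↦thunk((let u = ((λu. ((λw. u) u)) -3) in u), ∅)}; St=[mulR]⟩
step 4: ⟨T=(let u = ((λu. ((λw. u) u)) -3) in u); E=∅; St=[mulR]⟩
step 5: ⟨T=u; E={u↦thunk(((λu. ((λw. u) u)) -3), ∅)}; St=[mulR]⟩
step 6: ⟨T=((λu. ((λw. u) u)) -3); E=∅; St=[mulR]⟩
step 7: ⟨T=(λu. ((λw. u) u)); E=∅; St=[thunk :: mulR]⟩
step 8: ⟨T=((λw. u) u); E={u↦thunk(-3, ∅)}; St=[mulR]⟩
step 9: ⟨T=(λw. u); E={u↦thunk(-3, ∅)}; St=[thunk :: mulR]⟩
step 10: ⟨T=u; E={w↦thunk(u, {u↦thunk(-3, ∅)}), u↦thunk(-3, ∅)}; St=[mulR]⟩
step 11: ⟨T=-3; E=∅; St=[mulR]⟩
step 12: ⟨T=((λq. q) (let y = (let u = 7 in u) in (y + -2))); E=∅; St=[mulL(-3)]⟩
step 13: ⟨T=(λq. q); E=∅; St=[thunk :: mulL(-3)]⟩
step 14: ⟨T=q; E={q↦thunk((let y = (let u = 7 in u) in (y + -2)), ∅)}; St=[mulL(-3)]⟩
step 15: ⟨T=(let y = (let u = 7 in u) in (y + -2)); E=∅; St=[mulL(-3)]⟩
step 16: ⟨T=(y + -2); E={y↦thunk((let u = 7 in u), ∅)}; St=[mulL(-3)]⟩
step 17: ⟨T=y; E={y↦thunk((let u = 7 in u), ∅)}; St=[addR :: mulL(-3)]⟩
step 18: ⟨T=(let u = 7 in u); E=∅; St=[addR :: mulL(-3)]⟩
step 19: ⟨T=u; E={u↦thunk(7, ∅)}; St=[addR :: mulL(-3)]⟩
step 20: ⟨T=7; E=∅; St=[addR :: mulL(-3)]⟩
step 21: ⟨T=-2; E={y↦thunk((let u = 7 in u), ∅)}; St=[addL(7) :: mulL(-3)]⟩
→ final value -15

Answer: -15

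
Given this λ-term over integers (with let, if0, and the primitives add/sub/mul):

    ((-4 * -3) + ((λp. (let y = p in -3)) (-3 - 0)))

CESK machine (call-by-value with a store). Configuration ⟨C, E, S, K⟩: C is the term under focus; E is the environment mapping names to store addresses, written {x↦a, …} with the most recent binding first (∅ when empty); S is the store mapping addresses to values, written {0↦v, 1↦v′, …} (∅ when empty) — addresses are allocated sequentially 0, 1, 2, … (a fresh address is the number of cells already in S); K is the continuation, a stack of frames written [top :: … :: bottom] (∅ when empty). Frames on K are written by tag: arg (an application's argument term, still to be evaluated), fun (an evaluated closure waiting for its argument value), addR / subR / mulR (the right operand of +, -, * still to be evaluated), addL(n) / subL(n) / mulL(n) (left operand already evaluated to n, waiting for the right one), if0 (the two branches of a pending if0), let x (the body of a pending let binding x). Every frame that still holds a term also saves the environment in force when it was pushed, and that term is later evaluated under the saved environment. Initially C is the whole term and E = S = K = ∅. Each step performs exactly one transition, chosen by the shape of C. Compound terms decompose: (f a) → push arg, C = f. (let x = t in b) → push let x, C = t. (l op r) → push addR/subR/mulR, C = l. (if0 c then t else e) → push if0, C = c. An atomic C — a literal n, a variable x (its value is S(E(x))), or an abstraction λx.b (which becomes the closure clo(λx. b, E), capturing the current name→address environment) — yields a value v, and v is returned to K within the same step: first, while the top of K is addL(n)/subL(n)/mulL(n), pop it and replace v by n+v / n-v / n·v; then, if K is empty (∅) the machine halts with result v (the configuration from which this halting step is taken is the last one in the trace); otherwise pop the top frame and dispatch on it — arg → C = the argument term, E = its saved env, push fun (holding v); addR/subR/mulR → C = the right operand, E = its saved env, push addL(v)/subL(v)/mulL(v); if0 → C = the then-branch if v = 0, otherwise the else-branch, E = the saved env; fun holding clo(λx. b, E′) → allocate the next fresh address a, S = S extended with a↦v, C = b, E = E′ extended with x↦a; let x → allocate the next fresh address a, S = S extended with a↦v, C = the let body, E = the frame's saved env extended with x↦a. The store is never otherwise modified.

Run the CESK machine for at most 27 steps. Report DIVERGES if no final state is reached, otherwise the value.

Answer: 9

Derivation:
[0] ⟨C=((-4 * -3) + ((λp. (let y = p in -3)) (-3 - 0))); E=∅; S=∅; K=∅⟩
[1] ⟨C=(-4 * -3); E=∅; S=∅; K=[addR]⟩
[2] ⟨C=-4; E=∅; S=∅; K=[mulR :: addR]⟩
[3] ⟨C=-3; E=∅; S=∅; K=[mulL(-4) :: addR]⟩
[4] ⟨C=((λp. (let y = p in -3)) (-3 - 0)); E=∅; S=∅; K=[addL(12)]⟩
[5] ⟨C=(λp. (let y = p in -3)); E=∅; S=∅; K=[arg :: addL(12)]⟩
[6] ⟨C=(-3 - 0); E=∅; S=∅; K=[fun :: addL(12)]⟩
[7] ⟨C=-3; E=∅; S=∅; K=[subR :: fun :: addL(12)]⟩
[8] ⟨C=0; E=∅; S=∅; K=[subL(-3) :: fun :: addL(12)]⟩
[9] ⟨C=(let y = p in -3); E={p↦0}; S={0↦-3}; K=[addL(12)]⟩
[10] ⟨C=p; E={p↦0}; S={0↦-3}; K=[let y :: addL(12)]⟩
[11] ⟨C=-3; E={y↦1, p↦0}; S={0↦-3, 1↦-3}; K=[addL(12)]⟩
→ final value 9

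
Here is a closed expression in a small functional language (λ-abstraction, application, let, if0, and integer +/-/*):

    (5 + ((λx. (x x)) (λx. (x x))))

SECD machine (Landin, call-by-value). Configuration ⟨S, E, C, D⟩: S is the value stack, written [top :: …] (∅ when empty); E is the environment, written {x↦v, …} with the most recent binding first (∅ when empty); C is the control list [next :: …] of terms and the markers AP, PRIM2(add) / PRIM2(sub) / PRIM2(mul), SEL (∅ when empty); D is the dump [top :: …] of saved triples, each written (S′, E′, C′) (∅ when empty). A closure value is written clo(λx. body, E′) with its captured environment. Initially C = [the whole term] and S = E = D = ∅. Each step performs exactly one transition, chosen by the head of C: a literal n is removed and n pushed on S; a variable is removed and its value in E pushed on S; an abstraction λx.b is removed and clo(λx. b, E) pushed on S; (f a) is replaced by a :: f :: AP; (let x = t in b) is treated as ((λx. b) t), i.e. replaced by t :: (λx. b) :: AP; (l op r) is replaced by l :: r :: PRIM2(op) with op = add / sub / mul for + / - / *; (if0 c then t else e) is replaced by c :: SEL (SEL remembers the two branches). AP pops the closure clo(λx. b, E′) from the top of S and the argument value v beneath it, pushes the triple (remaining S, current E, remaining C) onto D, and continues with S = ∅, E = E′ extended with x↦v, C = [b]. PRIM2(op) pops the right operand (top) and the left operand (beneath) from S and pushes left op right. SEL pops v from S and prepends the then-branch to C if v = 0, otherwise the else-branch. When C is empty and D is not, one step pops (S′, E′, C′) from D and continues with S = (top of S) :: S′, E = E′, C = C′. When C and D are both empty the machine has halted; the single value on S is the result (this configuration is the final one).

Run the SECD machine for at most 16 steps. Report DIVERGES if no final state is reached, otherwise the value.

step 0: [S=∅ | E=∅ | C=[(5 + ((λx. (x x)) (λx. (x x))))] | D=∅]
step 1: [S=∅ | E=∅ | C=[5 :: ((λx. (x x)) (λx. (x x))) :: PRIM2(add)] | D=∅]
step 2: [S=[5] | E=∅ | C=[((λx. (x x)) (λx. (x x))) :: PRIM2(add)] | D=∅]
step 3: [S=[5] | E=∅ | C=[(λx. (x x)) :: (λx. (x x)) :: AP :: PRIM2(add)] | D=∅]
step 4: [S=[clo(λx. (x x), ∅) :: 5] | E=∅ | C=[(λx. (x x)) :: AP :: PRIM2(add)] | D=∅]
step 5: [S=[clo(λx. (x x), ∅) :: clo(λx. (x x), ∅) :: 5] | E=∅ | C=[AP :: PRIM2(add)] | D=∅]
step 6: [S=∅ | E={x↦clo(λx. (x x), ∅)} | C=[(x x)] | D=[([5], ∅, [PRIM2(add)])]]
step 7: [S=∅ | E={x↦clo(λx. (x x), ∅)} | C=[x :: x :: AP] | D=[([5], ∅, [PRIM2(add)])]]
step 8: [S=[clo(λx. (x x), ∅)] | E={x↦clo(λx. (x x), ∅)} | C=[x :: AP] | D=[([5], ∅, [PRIM2(add)])]]
step 9: [S=[clo(λx. (x x), ∅) :: clo(λx. (x x), ∅)] | E={x↦clo(λx. (x x), ∅)} | C=[AP] | D=[([5], ∅, [PRIM2(add)])]]
step 10: [S=∅ | E={x↦clo(λx. (x x), ∅)} | C=[(x x)] | D=[(∅, {x↦clo(λx. (x x), ∅)}, ∅) :: ([5], ∅, [PRIM2(add)])]]
step 11: [S=∅ | E={x↦clo(λx. (x x), ∅)} | C=[x :: x :: AP] | D=[(∅, {x↦clo(λx. (x x), ∅)}, ∅) :: ([5], ∅, [PRIM2(add)])]]
step 12: [S=[clo(λx. (x x), ∅)] | E={x↦clo(λx. (x x), ∅)} | C=[x :: AP] | D=[(∅, {x↦clo(λx. (x x), ∅)}, ∅) :: ([5], ∅, [PRIM2(add)])]]
step 13: [S=[clo(λx. (x x), ∅) :: clo(λx. (x x), ∅)] | E={x↦clo(λx. (x x), ∅)} | C=[AP] | D=[(∅, {x↦clo(λx. (x x), ∅)}, ∅) :: ([5], ∅, [PRIM2(add)])]]
step 14: [S=∅ | E={x↦clo(λx. (x x), ∅)} | C=[(x x)] | D=[(∅, {x↦clo(λx. (x x), ∅)}, ∅) :: (∅, {x↦clo(λx. (x x), ∅)}, ∅) :: ([5], ∅, [PRIM2(add)])]]
step 15: [S=∅ | E={x↦clo(λx. (x x), ∅)} | C=[x :: x :: AP] | D=[(∅, {x↦clo(λx. (x x), ∅)}, ∅) :: (∅, {x↦clo(λx. (x x), ∅)}, ∅) :: ([5], ∅, [PRIM2(add)])]]
step 16: [S=[clo(λx. (x x), ∅)] | E={x↦clo(λx. (x x), ∅)} | C=[x :: AP] | D=[(∅, {x↦clo(λx. (x x), ∅)}, ∅) :: (∅, {x↦clo(λx. (x x), ∅)}, ∅) :: ([5], ∅, [PRIM2(add)])]]
→ 16 transitions taken and the configuration is still not final: no result within 16 steps

Answer: DIVERGES (no final state within 16 steps)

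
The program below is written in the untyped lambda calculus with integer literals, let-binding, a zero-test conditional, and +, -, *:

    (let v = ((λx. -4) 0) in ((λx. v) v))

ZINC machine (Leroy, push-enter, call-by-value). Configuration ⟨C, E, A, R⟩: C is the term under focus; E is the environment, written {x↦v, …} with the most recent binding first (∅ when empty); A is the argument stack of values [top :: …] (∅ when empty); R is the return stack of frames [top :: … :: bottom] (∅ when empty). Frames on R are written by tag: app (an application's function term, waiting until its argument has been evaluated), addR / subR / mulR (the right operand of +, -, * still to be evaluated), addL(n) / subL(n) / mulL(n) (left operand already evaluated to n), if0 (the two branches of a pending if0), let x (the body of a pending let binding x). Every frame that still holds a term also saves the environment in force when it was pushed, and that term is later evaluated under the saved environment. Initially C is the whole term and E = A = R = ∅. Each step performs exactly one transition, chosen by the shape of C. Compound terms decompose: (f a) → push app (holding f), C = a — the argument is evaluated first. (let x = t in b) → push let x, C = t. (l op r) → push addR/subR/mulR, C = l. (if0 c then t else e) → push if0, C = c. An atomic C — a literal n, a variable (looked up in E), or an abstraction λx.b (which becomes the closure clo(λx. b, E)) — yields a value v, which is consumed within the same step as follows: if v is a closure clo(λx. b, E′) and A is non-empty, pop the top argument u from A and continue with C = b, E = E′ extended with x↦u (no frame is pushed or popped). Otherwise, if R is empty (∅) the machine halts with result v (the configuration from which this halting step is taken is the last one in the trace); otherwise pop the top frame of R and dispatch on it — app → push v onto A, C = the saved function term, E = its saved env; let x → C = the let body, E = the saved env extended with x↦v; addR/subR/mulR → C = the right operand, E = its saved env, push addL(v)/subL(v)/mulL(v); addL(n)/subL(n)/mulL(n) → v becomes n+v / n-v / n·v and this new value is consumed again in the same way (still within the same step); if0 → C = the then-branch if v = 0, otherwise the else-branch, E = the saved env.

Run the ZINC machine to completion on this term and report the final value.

Answer: -4

Derivation:
[0] <C=(let v = ((λx. -4) 0) in ((λx. v) v)), E=∅, A=∅, R=∅>
[1] <C=((λx. -4) 0), E=∅, A=∅, R=[let v]>
[2] <C=0, E=∅, A=∅, R=[app :: let v]>
[3] <C=(λx. -4), E=∅, A=[0], R=[let v]>
[4] <C=-4, E={x↦0}, A=∅, R=[let v]>
[5] <C=((λx. v) v), E={v↦-4}, A=∅, R=∅>
[6] <C=v, E={v↦-4}, A=∅, R=[app]>
[7] <C=(λx. v), E={v↦-4}, A=[-4], R=∅>
[8] <C=v, E={x↦-4, v↦-4}, A=∅, R=∅>
→ final value -4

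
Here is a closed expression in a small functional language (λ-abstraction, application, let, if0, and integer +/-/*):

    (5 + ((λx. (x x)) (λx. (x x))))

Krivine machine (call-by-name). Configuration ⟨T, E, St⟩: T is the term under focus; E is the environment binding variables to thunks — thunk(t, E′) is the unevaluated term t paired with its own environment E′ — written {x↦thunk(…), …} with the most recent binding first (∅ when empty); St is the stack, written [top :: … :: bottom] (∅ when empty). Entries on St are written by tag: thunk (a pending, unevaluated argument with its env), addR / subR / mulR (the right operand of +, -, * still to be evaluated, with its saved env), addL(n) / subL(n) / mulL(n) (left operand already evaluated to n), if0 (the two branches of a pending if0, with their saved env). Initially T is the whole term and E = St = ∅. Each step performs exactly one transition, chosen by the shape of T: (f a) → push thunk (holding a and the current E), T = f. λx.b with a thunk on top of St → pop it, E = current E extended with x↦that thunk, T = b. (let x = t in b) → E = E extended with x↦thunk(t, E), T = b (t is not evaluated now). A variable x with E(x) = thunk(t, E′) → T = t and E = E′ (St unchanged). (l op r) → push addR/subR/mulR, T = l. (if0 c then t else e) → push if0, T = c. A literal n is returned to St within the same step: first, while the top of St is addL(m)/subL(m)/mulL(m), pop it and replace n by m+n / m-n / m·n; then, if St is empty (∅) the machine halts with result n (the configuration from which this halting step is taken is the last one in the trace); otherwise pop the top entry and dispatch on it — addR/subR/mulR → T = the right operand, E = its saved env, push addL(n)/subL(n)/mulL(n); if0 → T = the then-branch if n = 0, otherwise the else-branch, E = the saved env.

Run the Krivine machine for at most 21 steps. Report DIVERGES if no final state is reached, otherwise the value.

Answer: DIVERGES (no final state within 21 steps)

Execution trace:
t=0: ⟨T=(5 + ((λx. (x x)) (λx. (x x)))); E=∅; St=∅⟩
t=1: ⟨T=5; E=∅; St=[addR]⟩
t=2: ⟨T=((λx. (x x)) (λx. (x x))); E=∅; St=[addL(5)]⟩
t=3: ⟨T=(λx. (x x)); E=∅; St=[thunk :: addL(5)]⟩
t=4: ⟨T=(x x); E={x↦thunk((λx. (x x)), ∅)}; St=[addL(5)]⟩
t=5: ⟨T=x; E={x↦thunk((λx. (x x)), ∅)}; St=[thunk :: addL(5)]⟩
t=6: ⟨T=(λx. (x x)); E=∅; St=[thunk :: addL(5)]⟩
t=7: ⟨T=(x x); E={x↦thunk(x, {x↦thunk((λx. (x x)), ∅)})}; St=[addL(5)]⟩
t=8: ⟨T=x; E={x↦thunk(x, {x↦thunk((λx. (x x)), ∅)})}; St=[thunk :: addL(5)]⟩
t=9: ⟨T=x; E={x↦thunk((λx. (x x)), ∅)}; St=[thunk :: addL(5)]⟩
t=10: ⟨T=(λx. (x x)); E=∅; St=[thunk :: addL(5)]⟩
t=11: ⟨T=(x x); E={x↦thunk(x, {x↦thunk(x, {x↦thunk((λx. (x x)), ∅)})})}; St=[addL(5)]⟩
t=12: ⟨T=x; E={x↦thunk(x, {x↦thunk(x, {x↦thunk((λx. (x x)), ∅)})})}; St=[thunk :: addL(5)]⟩
t=13: ⟨T=x; E={x↦thunk(x, {x↦thunk((λx. (x x)), ∅)})}; St=[thunk :: addL(5)]⟩
t=14: ⟨T=x; E={x↦thunk((λx. (x x)), ∅)}; St=[thunk :: addL(5)]⟩
t=15: ⟨T=(λx. (x x)); E=∅; St=[thunk :: addL(5)]⟩
t=16: ⟨T=(x x); E={x↦thunk(x, {x↦thunk(x, {x↦thunk(x, {x↦thunk((λx. (x x)), ∅)})})})}; St=[addL(5)]⟩
t=17: ⟨T=x; E={x↦thunk(x, {x↦thunk(x, {x↦thunk(x, {x↦thunk((λx. (x x)), ∅)})})})}; St=[thunk :: addL(5)]⟩
t=18: ⟨T=x; E={x↦thunk(x, {x↦thunk(x, {x↦thunk((λx. (x x)), ∅)})})}; St=[thunk :: addL(5)]⟩
t=19: ⟨T=x; E={x↦thunk(x, {x↦thunk((λx. (x x)), ∅)})}; St=[thunk :: addL(5)]⟩
t=20: ⟨T=x; E={x↦thunk((λx. (x x)), ∅)}; St=[thunk :: addL(5)]⟩
t=21: ⟨T=(λx. (x x)); E=∅; St=[thunk :: addL(5)]⟩
→ 21 transitions taken and the configuration is still not final: no result within 21 steps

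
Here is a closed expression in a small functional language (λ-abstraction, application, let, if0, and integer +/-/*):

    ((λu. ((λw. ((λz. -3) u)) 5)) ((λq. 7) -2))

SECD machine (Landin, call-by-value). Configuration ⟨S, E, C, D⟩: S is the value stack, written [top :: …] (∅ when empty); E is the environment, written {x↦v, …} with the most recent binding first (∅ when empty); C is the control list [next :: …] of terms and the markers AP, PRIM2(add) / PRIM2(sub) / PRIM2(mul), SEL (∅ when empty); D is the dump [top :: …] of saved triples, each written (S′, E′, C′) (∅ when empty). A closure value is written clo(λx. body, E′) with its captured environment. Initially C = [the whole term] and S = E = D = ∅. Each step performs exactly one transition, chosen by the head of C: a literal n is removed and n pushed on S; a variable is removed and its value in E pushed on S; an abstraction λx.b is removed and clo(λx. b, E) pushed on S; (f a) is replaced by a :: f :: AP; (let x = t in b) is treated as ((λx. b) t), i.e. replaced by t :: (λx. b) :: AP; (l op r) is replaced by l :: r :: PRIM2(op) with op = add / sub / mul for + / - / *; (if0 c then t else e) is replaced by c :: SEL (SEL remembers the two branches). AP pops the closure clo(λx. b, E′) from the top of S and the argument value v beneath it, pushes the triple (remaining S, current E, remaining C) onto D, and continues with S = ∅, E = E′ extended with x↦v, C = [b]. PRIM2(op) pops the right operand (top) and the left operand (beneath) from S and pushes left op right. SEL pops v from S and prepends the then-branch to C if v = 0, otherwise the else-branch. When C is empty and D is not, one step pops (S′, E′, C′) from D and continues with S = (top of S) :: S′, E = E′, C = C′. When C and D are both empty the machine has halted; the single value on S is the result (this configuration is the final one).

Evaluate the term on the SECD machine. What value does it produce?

Answer: -3

Machine steps:
0. <S=∅, E=∅, C=[((λu. ((λw. ((λz. -3) u)) 5)) ((λq. 7) -2))], D=∅>
1. <S=∅, E=∅, C=[((λq. 7) -2) :: (λu. ((λw. ((λz. -3) u)) 5)) :: AP], D=∅>
2. <S=∅, E=∅, C=[-2 :: (λq. 7) :: AP :: (λu. ((λw. ((λz. -3) u)) 5)) :: AP], D=∅>
3. <S=[-2], E=∅, C=[(λq. 7) :: AP :: (λu. ((λw. ((λz. -3) u)) 5)) :: AP], D=∅>
4. <S=[clo(λq. 7, ∅) :: -2], E=∅, C=[AP :: (λu. ((λw. ((λz. -3) u)) 5)) :: AP], D=∅>
5. <S=∅, E={q↦-2}, C=[7], D=[(∅, ∅, [(λu. ((λw. ((λz. -3) u)) 5)) :: AP])]>
6. <S=[7], E={q↦-2}, C=∅, D=[(∅, ∅, [(λu. ((λw. ((λz. -3) u)) 5)) :: AP])]>
7. <S=[7], E=∅, C=[(λu. ((λw. ((λz. -3) u)) 5)) :: AP], D=∅>
8. <S=[clo(λu. ((λw. ((λz. -3) u)) 5), ∅) :: 7], E=∅, C=[AP], D=∅>
9. <S=∅, E={u↦7}, C=[((λw. ((λz. -3) u)) 5)], D=[(∅, ∅, ∅)]>
10. <S=∅, E={u↦7}, C=[5 :: (λw. ((λz. -3) u)) :: AP], D=[(∅, ∅, ∅)]>
11. <S=[5], E={u↦7}, C=[(λw. ((λz. -3) u)) :: AP], D=[(∅, ∅, ∅)]>
12. <S=[clo(λw. ((λz. -3) u), {u↦7}) :: 5], E={u↦7}, C=[AP], D=[(∅, ∅, ∅)]>
13. <S=∅, E={w↦5, u↦7}, C=[((λz. -3) u)], D=[(∅, {u↦7}, ∅) :: (∅, ∅, ∅)]>
14. <S=∅, E={w↦5, u↦7}, C=[u :: (λz. -3) :: AP], D=[(∅, {u↦7}, ∅) :: (∅, ∅, ∅)]>
15. <S=[7], E={w↦5, u↦7}, C=[(λz. -3) :: AP], D=[(∅, {u↦7}, ∅) :: (∅, ∅, ∅)]>
16. <S=[clo(λz. -3, {w↦5, u↦7}) :: 7], E={w↦5, u↦7}, C=[AP], D=[(∅, {u↦7}, ∅) :: (∅, ∅, ∅)]>
17. <S=∅, E={z↦7, w↦5, u↦7}, C=[-3], D=[(∅, {w↦5, u↦7}, ∅) :: (∅, {u↦7}, ∅) :: (∅, ∅, ∅)]>
18. <S=[-3], E={z↦7, w↦5, u↦7}, C=∅, D=[(∅, {w↦5, u↦7}, ∅) :: (∅, {u↦7}, ∅) :: (∅, ∅, ∅)]>
19. <S=[-3], E={w↦5, u↦7}, C=∅, D=[(∅, {u↦7}, ∅) :: (∅, ∅, ∅)]>
20. <S=[-3], E={u↦7}, C=∅, D=[(∅, ∅, ∅)]>
21. <S=[-3], E=∅, C=∅, D=∅>
→ final value -3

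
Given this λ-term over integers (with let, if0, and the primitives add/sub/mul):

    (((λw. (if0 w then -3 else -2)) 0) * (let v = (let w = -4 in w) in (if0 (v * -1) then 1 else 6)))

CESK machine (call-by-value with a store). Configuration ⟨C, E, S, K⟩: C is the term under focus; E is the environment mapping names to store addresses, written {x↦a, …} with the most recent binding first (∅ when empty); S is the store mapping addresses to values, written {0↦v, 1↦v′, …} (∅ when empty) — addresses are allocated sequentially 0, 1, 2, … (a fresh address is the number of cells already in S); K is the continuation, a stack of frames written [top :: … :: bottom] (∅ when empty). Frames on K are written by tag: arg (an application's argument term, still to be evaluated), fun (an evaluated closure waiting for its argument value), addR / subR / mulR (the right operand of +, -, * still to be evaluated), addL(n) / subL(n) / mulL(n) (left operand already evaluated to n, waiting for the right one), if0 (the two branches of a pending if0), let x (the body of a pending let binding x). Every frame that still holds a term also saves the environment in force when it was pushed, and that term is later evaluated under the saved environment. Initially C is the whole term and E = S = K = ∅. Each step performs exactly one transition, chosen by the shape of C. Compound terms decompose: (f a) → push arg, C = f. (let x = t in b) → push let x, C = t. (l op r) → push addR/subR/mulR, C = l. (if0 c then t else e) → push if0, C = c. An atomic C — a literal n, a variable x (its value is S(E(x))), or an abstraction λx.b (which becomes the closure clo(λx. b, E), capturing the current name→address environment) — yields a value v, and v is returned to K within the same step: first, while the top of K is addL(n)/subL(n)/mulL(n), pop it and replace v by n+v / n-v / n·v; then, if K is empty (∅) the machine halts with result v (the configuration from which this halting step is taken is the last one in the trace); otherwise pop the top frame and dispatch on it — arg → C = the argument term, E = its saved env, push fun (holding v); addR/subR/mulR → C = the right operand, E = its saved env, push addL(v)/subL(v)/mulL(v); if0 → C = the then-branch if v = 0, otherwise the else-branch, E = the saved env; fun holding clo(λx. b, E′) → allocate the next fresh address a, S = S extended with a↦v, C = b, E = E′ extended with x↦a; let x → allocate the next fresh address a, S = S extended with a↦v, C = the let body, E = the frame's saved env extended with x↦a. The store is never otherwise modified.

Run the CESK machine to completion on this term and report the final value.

0. [C=(((λw. (if0 w then -3 else -2)) 0) * (let v = (let w = -4 in w) in (if0 (v * -1) then 1 else 6))) | E=∅ | S=∅ | K=∅]
1. [C=((λw. (if0 w then -3 else -2)) 0) | E=∅ | S=∅ | K=[mulR]]
2. [C=(λw. (if0 w then -3 else -2)) | E=∅ | S=∅ | K=[arg :: mulR]]
3. [C=0 | E=∅ | S=∅ | K=[fun :: mulR]]
4. [C=(if0 w then -3 else -2) | E={w↦0} | S={0↦0} | K=[mulR]]
5. [C=w | E={w↦0} | S={0↦0} | K=[if0 :: mulR]]
6. [C=-3 | E={w↦0} | S={0↦0} | K=[mulR]]
7. [C=(let v = (let w = -4 in w) in (if0 (v * -1) then 1 else 6)) | E=∅ | S={0↦0} | K=[mulL(-3)]]
8. [C=(let w = -4 in w) | E=∅ | S={0↦0} | K=[let v :: mulL(-3)]]
9. [C=-4 | E=∅ | S={0↦0} | K=[let w :: let v :: mulL(-3)]]
10. [C=w | E={w↦1} | S={0↦0, 1↦-4} | K=[let v :: mulL(-3)]]
11. [C=(if0 (v * -1) then 1 else 6) | E={v↦2} | S={0↦0, 1↦-4, 2↦-4} | K=[mulL(-3)]]
12. [C=(v * -1) | E={v↦2} | S={0↦0, 1↦-4, 2↦-4} | K=[if0 :: mulL(-3)]]
13. [C=v | E={v↦2} | S={0↦0, 1↦-4, 2↦-4} | K=[mulR :: if0 :: mulL(-3)]]
14. [C=-1 | E={v↦2} | S={0↦0, 1↦-4, 2↦-4} | K=[mulL(-4) :: if0 :: mulL(-3)]]
15. [C=6 | E={v↦2} | S={0↦0, 1↦-4, 2↦-4} | K=[mulL(-3)]]
→ final value -18

Answer: -18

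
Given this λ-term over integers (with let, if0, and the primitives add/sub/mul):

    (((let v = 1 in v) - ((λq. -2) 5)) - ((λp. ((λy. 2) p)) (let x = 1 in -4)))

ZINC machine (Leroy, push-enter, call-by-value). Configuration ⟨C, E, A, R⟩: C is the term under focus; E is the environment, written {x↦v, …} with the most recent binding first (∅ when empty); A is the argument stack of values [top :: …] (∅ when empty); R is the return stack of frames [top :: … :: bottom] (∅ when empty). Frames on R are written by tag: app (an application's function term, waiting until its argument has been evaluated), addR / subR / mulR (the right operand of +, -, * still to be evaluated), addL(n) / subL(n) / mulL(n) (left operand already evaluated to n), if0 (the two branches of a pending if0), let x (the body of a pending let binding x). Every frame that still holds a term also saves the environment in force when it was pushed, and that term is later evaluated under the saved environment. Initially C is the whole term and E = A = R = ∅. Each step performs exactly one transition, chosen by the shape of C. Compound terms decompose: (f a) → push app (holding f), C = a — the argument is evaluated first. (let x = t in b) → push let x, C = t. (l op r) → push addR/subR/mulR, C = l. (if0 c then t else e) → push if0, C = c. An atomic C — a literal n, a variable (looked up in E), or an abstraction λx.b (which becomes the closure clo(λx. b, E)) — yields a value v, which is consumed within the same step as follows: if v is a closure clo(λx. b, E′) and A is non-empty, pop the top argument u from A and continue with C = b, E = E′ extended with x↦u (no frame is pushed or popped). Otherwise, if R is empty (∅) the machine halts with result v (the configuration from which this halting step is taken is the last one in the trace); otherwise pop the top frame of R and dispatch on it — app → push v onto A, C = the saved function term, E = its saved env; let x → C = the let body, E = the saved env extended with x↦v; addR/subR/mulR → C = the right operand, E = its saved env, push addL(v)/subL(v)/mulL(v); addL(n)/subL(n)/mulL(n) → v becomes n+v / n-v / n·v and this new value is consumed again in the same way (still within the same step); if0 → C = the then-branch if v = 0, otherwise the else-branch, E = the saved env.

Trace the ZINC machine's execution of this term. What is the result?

t=0: <C=(((let v = 1 in v) - ((λq. -2) 5)) - ((λp. ((λy. 2) p)) (let x = 1 in -4))), E=∅, A=∅, R=∅>
t=1: <C=((let v = 1 in v) - ((λq. -2) 5)), E=∅, A=∅, R=[subR]>
t=2: <C=(let v = 1 in v), E=∅, A=∅, R=[subR :: subR]>
t=3: <C=1, E=∅, A=∅, R=[let v :: subR :: subR]>
t=4: <C=v, E={v↦1}, A=∅, R=[subR :: subR]>
t=5: <C=((λq. -2) 5), E=∅, A=∅, R=[subL(1) :: subR]>
t=6: <C=5, E=∅, A=∅, R=[app :: subL(1) :: subR]>
t=7: <C=(λq. -2), E=∅, A=[5], R=[subL(1) :: subR]>
t=8: <C=-2, E={q↦5}, A=∅, R=[subL(1) :: subR]>
t=9: <C=((λp. ((λy. 2) p)) (let x = 1 in -4)), E=∅, A=∅, R=[subL(3)]>
t=10: <C=(let x = 1 in -4), E=∅, A=∅, R=[app :: subL(3)]>
t=11: <C=1, E=∅, A=∅, R=[let x :: app :: subL(3)]>
t=12: <C=-4, E={x↦1}, A=∅, R=[app :: subL(3)]>
t=13: <C=(λp. ((λy. 2) p)), E=∅, A=[-4], R=[subL(3)]>
t=14: <C=((λy. 2) p), E={p↦-4}, A=∅, R=[subL(3)]>
t=15: <C=p, E={p↦-4}, A=∅, R=[app :: subL(3)]>
t=16: <C=(λy. 2), E={p↦-4}, A=[-4], R=[subL(3)]>
t=17: <C=2, E={y↦-4, p↦-4}, A=∅, R=[subL(3)]>
→ final value 1

Answer: 1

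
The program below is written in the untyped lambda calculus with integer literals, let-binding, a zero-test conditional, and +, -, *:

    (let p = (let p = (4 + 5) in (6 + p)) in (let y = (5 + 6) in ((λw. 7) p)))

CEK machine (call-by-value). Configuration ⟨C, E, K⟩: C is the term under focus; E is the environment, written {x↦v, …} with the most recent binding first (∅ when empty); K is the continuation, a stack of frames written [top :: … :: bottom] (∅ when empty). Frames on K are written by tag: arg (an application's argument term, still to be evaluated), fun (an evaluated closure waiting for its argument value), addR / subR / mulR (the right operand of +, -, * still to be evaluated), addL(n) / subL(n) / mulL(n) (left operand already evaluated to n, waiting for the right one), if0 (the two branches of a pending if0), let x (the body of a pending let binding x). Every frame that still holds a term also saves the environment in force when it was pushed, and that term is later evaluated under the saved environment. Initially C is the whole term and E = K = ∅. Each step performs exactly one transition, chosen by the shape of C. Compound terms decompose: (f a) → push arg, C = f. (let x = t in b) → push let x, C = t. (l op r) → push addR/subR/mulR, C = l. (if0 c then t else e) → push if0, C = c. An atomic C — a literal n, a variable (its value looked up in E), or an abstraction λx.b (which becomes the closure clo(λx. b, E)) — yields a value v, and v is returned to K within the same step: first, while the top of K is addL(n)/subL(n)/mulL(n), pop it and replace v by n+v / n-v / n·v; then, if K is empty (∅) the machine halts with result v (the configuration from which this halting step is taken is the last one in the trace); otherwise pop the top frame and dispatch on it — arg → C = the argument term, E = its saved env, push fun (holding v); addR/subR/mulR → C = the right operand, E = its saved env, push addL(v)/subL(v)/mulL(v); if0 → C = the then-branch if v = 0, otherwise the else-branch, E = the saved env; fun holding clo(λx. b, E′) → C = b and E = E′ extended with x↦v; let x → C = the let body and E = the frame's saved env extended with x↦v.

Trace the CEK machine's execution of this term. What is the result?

Answer: 7

Derivation:
[0] ⟨C=(let p = (let p = (4 + 5) in (6 + p)) in (let y = (5 + 6) in ((λw. 7) p))); E=∅; K=∅⟩
[1] ⟨C=(let p = (4 + 5) in (6 + p)); E=∅; K=[let p]⟩
[2] ⟨C=(4 + 5); E=∅; K=[let p :: let p]⟩
[3] ⟨C=4; E=∅; K=[addR :: let p :: let p]⟩
[4] ⟨C=5; E=∅; K=[addL(4) :: let p :: let p]⟩
[5] ⟨C=(6 + p); E={p↦9}; K=[let p]⟩
[6] ⟨C=6; E={p↦9}; K=[addR :: let p]⟩
[7] ⟨C=p; E={p↦9}; K=[addL(6) :: let p]⟩
[8] ⟨C=(let y = (5 + 6) in ((λw. 7) p)); E={p↦15}; K=∅⟩
[9] ⟨C=(5 + 6); E={p↦15}; K=[let y]⟩
[10] ⟨C=5; E={p↦15}; K=[addR :: let y]⟩
[11] ⟨C=6; E={p↦15}; K=[addL(5) :: let y]⟩
[12] ⟨C=((λw. 7) p); E={y↦11, p↦15}; K=∅⟩
[13] ⟨C=(λw. 7); E={y↦11, p↦15}; K=[arg]⟩
[14] ⟨C=p; E={y↦11, p↦15}; K=[fun]⟩
[15] ⟨C=7; E={w↦15, y↦11, p↦15}; K=∅⟩
→ final value 7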